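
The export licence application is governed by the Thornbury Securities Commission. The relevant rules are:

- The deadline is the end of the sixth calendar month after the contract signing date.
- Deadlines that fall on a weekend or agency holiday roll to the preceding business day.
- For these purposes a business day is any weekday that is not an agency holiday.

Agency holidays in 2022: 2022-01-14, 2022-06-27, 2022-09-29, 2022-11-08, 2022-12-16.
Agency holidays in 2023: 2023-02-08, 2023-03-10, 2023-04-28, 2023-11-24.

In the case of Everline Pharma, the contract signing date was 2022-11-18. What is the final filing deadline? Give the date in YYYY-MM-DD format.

6 months after 2022-11-18 is May 2023; that month ends on 2023-05-31.
2023-05-31 (Wednesday) is already a business day.
Final deadline: 2023-05-31.

2023-05-31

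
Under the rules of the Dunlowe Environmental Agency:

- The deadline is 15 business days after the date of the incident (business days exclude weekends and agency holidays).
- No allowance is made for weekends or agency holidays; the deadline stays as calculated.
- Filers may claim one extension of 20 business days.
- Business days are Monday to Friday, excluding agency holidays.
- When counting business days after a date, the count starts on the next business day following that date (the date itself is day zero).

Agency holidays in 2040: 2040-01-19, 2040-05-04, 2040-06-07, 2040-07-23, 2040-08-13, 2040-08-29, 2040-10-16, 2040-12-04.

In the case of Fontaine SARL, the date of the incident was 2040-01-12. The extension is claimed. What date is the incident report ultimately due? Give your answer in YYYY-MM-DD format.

2040-03-02

Starting the day after 2040-01-12 and counting 15 business days lands on 2040-02-03.
2040-02-03 falls on a Friday. The rules make no weekend/holiday allowance, so it remains 2040-02-03.
Applying the 20-business-day extension: 20 business days after 2040-02-03 is 2040-03-02.
2040-03-02 is a Friday; no weekend or holiday adjustment applies.
Final deadline: 2040-03-02.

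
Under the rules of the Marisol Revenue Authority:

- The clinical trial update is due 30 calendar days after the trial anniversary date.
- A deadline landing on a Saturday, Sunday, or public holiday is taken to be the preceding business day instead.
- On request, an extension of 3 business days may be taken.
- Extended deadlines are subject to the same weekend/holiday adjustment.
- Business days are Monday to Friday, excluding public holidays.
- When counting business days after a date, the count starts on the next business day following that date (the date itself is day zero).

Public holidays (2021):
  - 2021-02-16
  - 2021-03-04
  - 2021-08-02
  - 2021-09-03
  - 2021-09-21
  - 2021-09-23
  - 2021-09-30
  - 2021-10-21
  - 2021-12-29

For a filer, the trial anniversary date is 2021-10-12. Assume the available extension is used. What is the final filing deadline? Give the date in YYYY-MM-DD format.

2021-11-16

Adding 30 calendar days to 2021-10-12 gives 2021-11-11.
Since 2021-11-11 is a Thursday and not a holiday, the date is unchanged.
Applying the 3-business-day extension: 3 business days after 2021-11-11 is 2021-11-16.
2021-11-16 falls on a Tuesday, which is a business day, so no adjustment is needed.
Final deadline: 2021-11-16.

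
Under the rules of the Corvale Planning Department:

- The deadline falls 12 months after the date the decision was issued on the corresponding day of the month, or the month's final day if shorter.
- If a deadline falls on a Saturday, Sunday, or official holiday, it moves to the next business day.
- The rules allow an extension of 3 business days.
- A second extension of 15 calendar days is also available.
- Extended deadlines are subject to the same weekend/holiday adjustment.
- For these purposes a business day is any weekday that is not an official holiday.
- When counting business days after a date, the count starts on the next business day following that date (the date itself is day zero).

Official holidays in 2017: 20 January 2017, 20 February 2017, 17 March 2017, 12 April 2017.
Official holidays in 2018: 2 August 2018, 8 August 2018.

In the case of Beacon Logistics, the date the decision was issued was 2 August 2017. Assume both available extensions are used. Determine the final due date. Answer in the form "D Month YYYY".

24 August 2018

12 months from 2 August 2017 is 2 August 2018.
2 August 2018 is a listed holiday; the next business day is 3 August 2018 (Friday).
Applying the 3-business-day extension: 3 business days after 3 August 2018 is 9 August 2018.
9 August 2018 falls on a Thursday, which is a business day, so no adjustment is needed.
Applying the 15-calendar-day extension: 9 August 2018 + 15 days = 24 August 2018.
Since 24 August 2018 is a Friday and not a holiday, the date is unchanged.
The final due date is 24 August 2018.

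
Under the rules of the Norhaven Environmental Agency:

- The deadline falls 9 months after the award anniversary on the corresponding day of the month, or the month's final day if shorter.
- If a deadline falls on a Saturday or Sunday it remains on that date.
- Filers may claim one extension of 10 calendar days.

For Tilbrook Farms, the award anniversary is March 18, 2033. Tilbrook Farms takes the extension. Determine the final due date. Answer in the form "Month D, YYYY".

December 28, 2033

9 months after March 18, 2033, on the same day of the month, is December 18, 2033.
December 18, 2033 falls on a Sunday. The rules make no weekend/holiday allowance, so it remains December 18, 2033.
With the 10-day extension, December 18, 2033 becomes December 28, 2033.
No adjustment is made for weekends or holidays, so December 28, 2033 stands.
Final deadline: December 28, 2033.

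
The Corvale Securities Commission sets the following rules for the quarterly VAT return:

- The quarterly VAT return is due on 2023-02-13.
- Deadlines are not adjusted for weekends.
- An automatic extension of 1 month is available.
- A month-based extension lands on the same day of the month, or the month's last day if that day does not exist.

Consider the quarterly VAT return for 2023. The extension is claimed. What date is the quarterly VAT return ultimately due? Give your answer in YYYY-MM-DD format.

The statutory due date is 2023-02-13.
No adjustment is made for weekends or holidays, so 2023-02-13 stands.
Applying the 1 month extension: 1 month after 2023-02-13 is 2023-03-13.
2023-03-13 is a Monday; no weekend or holiday adjustment applies.
Final deadline: 2023-03-13.

2023-03-13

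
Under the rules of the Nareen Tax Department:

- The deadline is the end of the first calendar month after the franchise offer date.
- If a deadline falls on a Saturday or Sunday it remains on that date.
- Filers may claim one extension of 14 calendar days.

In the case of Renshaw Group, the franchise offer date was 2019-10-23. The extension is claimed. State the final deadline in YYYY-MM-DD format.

The first month after 2019-10-23 is November 2019, whose last day is 2019-11-30.
2019-11-30 is a Saturday; no weekend or holiday adjustment applies.
Applying the 14-calendar-day extension: 2019-11-30 + 14 days = 2019-12-14.
No adjustment is made for weekends or holidays, so 2019-12-14 stands.
Deadline: 2019-12-14.

2019-12-14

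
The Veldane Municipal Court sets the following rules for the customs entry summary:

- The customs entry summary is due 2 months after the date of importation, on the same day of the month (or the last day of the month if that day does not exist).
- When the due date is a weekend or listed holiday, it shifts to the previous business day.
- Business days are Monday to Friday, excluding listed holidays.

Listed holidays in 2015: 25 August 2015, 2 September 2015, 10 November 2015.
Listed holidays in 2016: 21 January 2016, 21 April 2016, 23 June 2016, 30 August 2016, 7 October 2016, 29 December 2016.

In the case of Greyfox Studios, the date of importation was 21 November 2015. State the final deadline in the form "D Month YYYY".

20 January 2016

Moving 2 months forward from 21 November 2015 on the corresponding day gives 21 January 2016.
21 January 2016 is a listed holiday, so it moves to the preceding business day, 20 January 2016 (Wednesday).
The final due date is 20 January 2016.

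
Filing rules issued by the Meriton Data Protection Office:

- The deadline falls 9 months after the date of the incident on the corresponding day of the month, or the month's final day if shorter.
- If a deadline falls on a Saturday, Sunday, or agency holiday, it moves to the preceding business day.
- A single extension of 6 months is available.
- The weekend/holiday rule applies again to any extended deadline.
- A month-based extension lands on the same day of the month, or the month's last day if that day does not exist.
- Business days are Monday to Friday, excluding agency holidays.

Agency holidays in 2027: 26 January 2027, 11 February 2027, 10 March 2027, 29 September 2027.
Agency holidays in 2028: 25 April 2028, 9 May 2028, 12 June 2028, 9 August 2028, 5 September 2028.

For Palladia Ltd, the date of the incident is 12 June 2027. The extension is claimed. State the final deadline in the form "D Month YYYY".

8 September 2028

9 months from 12 June 2027 is 12 March 2028.
12 March 2028 falls on a Sunday. Rolling to the preceding business day gives 10 March 2028, a Friday.
Applying the 6 months extension: 6 months after 10 March 2028 is 10 September 2028.
10 September 2028 falls on a Sunday. Rolling to the preceding business day gives 8 September 2028, a Friday.
Deadline: 8 September 2028.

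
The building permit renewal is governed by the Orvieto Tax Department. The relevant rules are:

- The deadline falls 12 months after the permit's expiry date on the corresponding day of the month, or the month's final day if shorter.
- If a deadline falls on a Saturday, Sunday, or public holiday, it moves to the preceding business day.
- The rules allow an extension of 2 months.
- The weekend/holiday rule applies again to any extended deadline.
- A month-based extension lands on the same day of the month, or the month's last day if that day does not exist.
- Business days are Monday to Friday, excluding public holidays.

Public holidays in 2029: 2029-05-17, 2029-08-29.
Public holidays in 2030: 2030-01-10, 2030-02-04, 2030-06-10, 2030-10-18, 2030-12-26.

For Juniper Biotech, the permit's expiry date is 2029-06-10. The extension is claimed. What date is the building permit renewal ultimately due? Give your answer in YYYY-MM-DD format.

12 months after 2029-06-10, on the same day of the month, is 2030-06-10.
2030-06-10 falls on a listed holiday. Rolling to the preceding business day gives 2030-06-07, a Friday.
Add 2 months to 2030-06-07: 2030-08-07.
2030-08-07 falls on a Wednesday, which is a business day, so no adjustment is needed.
The final due date is 2030-08-07.

2030-08-07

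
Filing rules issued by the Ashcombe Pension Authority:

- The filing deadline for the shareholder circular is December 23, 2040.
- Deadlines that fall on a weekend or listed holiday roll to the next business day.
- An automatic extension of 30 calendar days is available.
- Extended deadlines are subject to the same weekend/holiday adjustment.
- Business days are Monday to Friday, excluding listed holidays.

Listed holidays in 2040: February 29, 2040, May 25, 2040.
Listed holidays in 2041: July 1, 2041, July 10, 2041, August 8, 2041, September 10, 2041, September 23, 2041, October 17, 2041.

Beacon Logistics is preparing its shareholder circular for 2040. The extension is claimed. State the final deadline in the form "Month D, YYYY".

The stated deadline is December 23, 2040.
December 23, 2040 falls on a Sunday. Rolling to the next business day gives December 24, 2040, a Monday.
Applying the 30-calendar-day extension: December 24, 2040 + 30 days = January 23, 2041.
January 23, 2041 falls on a Wednesday, which is a business day, so no adjustment is needed.
The final due date is January 23, 2041.

January 23, 2041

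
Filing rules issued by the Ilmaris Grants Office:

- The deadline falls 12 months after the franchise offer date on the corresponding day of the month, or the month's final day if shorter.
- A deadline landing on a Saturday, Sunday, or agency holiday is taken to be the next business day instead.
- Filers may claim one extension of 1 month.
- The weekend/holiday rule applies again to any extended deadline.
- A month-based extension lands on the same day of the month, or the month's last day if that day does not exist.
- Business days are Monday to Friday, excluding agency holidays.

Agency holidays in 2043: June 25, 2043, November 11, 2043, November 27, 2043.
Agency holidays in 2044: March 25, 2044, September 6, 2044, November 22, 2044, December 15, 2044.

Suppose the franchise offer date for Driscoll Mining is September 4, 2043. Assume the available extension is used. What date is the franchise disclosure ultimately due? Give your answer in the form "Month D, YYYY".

October 5, 2044

12 months after September 4, 2043, on the same day of the month, is September 4, 2044.
Because September 4, 2044 is a Sunday, the deadline becomes September 5, 2044 (Monday).
Applying the 1 month extension: 1 month after September 5, 2044 is October 5, 2044.
Since October 5, 2044 is a Wednesday and not a holiday, the date is unchanged.
Deadline: October 5, 2044.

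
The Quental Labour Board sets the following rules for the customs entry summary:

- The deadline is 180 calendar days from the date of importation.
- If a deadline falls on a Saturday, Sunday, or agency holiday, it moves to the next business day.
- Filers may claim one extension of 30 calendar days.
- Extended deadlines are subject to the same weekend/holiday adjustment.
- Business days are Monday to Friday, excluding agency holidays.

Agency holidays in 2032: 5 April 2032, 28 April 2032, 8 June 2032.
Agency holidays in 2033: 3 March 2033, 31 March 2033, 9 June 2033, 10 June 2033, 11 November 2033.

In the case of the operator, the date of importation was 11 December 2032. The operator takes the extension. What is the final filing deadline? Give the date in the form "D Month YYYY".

Adding 180 calendar days to 11 December 2032 gives 9 June 2033.
9 June 2033 falls on a listed holiday. Rolling to the next business day gives 13 June 2033, a Monday.
Applying the 30-calendar-day extension: 13 June 2033 + 30 days = 13 July 2033.
Since 13 July 2033 is a Wednesday and not a holiday, the date is unchanged.
Final deadline: 13 July 2033.

13 July 2033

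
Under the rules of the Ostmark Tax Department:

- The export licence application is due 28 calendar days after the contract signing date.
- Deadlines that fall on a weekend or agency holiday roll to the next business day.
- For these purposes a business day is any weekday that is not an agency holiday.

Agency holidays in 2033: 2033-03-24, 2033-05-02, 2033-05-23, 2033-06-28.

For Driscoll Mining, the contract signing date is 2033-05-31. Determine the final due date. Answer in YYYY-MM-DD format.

2033-06-29

Trigger date 2033-05-31 + 28 calendar days = 2033-06-28.
2033-06-28 is a listed holiday; the next business day is 2033-06-29 (Wednesday).
Final deadline: 2033-06-29.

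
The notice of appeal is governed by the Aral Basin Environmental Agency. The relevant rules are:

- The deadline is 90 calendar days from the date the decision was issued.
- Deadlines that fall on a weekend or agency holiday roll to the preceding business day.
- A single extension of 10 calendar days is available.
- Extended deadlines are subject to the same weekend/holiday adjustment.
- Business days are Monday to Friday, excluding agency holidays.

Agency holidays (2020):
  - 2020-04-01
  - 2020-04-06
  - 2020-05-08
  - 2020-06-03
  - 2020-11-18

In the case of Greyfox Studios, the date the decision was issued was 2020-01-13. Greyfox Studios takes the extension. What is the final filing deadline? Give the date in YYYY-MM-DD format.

90 calendar days after 2020-01-13 is 2020-04-12.
2020-04-12 is a Sunday; the preceding business day is 2020-04-10 (Friday).
The 10-calendar-day extension moves the deadline from 2020-04-10 to 2020-04-20.
2020-04-20 is a Monday and not a listed holiday, so it stands.
Final deadline: 2020-04-20.

2020-04-20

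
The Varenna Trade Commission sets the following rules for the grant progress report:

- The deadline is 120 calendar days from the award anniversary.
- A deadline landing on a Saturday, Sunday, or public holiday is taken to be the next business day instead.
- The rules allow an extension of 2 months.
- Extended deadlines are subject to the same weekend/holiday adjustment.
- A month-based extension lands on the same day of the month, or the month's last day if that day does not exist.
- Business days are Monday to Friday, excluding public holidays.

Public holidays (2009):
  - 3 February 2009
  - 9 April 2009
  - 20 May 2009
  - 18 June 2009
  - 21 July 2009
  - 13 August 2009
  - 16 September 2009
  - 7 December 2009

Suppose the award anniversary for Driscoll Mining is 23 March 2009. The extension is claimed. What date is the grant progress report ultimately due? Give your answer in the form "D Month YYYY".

22 September 2009

120 calendar days after 23 March 2009 is 21 July 2009.
21 July 2009 falls on a listed holiday. Rolling to the next business day gives 22 July 2009, a Wednesday.
Applying the 2 months extension: 2 months after 22 July 2009 is 22 September 2009.
22 September 2009 is a Tuesday and not a listed holiday, so it stands.
So the filing is due 22 September 2009.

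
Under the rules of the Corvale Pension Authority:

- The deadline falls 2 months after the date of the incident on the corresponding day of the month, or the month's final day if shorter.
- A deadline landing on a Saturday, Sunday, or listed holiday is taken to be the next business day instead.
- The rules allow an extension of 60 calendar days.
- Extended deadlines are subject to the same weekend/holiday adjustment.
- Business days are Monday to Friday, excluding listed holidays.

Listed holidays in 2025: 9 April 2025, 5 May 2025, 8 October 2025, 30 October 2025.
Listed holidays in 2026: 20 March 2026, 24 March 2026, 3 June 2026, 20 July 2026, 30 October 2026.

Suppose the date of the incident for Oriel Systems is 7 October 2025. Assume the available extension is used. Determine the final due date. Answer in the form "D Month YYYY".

2 months after 7 October 2025, on the same day of the month, is 7 December 2025.
7 December 2025 falls on a Sunday. Rolling to the next business day gives 8 December 2025, a Monday.
With the 60-day extension, 8 December 2025 becomes 6 February 2026.
6 February 2026 is a Friday and not a listed holiday, so it stands.
Final deadline: 6 February 2026.

6 February 2026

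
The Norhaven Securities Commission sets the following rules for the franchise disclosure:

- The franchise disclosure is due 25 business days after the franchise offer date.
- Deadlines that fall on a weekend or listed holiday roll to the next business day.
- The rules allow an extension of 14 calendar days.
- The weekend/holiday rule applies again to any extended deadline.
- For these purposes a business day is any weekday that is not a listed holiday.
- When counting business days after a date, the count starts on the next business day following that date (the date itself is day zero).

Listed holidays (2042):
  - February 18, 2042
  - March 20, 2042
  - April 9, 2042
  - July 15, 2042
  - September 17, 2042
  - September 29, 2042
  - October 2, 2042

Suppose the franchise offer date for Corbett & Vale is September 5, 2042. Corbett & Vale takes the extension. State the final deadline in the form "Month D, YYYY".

25 business days after September 5, 2042, excluding weekends and holidays, is October 15, 2042.
October 15, 2042 (Wednesday) is already a business day.
The 14-calendar-day extension moves the deadline from October 15, 2042 to October 29, 2042.
Since October 29, 2042 is a Wednesday and not a holiday, the date is unchanged.
Deadline: October 29, 2042.

October 29, 2042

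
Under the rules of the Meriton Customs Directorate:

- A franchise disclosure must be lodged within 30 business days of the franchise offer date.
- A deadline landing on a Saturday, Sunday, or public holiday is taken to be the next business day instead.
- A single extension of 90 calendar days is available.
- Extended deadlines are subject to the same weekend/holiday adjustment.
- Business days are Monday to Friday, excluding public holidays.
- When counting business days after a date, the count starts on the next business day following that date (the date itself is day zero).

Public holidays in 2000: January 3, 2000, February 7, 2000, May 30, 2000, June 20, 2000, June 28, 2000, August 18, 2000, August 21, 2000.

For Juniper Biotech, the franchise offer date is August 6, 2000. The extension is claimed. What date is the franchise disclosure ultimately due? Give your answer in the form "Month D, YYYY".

Counting 30 business days after August 6, 2000 (skipping weekends and listed holidays) reaches September 19, 2000.
Since September 19, 2000 is a Tuesday and not a holiday, the date is unchanged.
Add the 90 calendar-day extension to September 19, 2000: December 18, 2000.
December 18, 2000 is a Monday and not a listed holiday, so it stands.
So the filing is due December 18, 2000.

December 18, 2000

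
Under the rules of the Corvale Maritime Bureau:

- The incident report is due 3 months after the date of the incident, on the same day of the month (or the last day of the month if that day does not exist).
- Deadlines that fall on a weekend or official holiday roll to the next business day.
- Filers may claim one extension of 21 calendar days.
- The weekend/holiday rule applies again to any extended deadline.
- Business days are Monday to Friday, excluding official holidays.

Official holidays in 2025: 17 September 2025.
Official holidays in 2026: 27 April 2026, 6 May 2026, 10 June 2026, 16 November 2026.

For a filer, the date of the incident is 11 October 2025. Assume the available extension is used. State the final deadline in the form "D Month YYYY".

3 months after 11 October 2025, on the same day of the month, is 11 January 2026.
11 January 2026 falls on a Sunday. Rolling to the next business day gives 12 January 2026, a Monday.
Add the 21 calendar-day extension to 12 January 2026: 2 February 2026.
2 February 2026 (Monday) is already a business day.
Final deadline: 2 February 2026.

2 February 2026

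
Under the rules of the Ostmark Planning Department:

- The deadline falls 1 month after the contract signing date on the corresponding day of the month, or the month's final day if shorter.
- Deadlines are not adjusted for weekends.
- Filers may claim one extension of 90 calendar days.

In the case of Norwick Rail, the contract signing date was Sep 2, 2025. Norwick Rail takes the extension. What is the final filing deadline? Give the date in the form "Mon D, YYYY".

Dec 31, 2025

1 month after Sep 2, 2025, on the same day of the month, is Oct 2, 2025.
Oct 2, 2025 falls on a Thursday. The rules make no weekend/holiday allowance, so it remains Oct 2, 2025.
Add the 90 calendar-day extension to Oct 2, 2025: Dec 31, 2025.
No adjustment is made for weekends or holidays, so Dec 31, 2025 stands.
Final deadline: Dec 31, 2025.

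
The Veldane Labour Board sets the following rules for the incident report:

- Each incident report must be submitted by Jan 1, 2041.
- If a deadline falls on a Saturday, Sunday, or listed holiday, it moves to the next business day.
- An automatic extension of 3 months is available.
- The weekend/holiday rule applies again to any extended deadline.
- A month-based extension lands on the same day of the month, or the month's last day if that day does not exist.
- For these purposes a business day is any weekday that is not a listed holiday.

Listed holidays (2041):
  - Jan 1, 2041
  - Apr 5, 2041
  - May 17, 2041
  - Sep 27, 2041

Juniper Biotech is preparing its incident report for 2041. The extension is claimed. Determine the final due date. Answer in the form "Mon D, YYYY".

The stated deadline is Jan 1, 2041.
Jan 1, 2041 is a listed holiday; the next business day is Jan 2, 2041 (Wednesday).
Applying the 3 months extension: 3 months after Jan 2, 2041 is Apr 2, 2041.
Apr 2, 2041 is a Tuesday and not a listed holiday, so it stands.
Deadline: Apr 2, 2041.

Apr 2, 2041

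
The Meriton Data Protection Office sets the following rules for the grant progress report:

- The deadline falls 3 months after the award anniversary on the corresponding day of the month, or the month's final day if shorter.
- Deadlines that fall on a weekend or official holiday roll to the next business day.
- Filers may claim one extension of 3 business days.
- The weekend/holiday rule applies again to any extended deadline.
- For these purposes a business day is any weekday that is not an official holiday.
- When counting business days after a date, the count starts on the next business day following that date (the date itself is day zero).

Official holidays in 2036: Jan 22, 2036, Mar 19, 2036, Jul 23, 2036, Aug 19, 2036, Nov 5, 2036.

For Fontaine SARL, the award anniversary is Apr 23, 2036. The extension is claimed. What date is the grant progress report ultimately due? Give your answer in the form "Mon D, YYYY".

3 months after Apr 23, 2036, on the same day of the month, is Jul 23, 2036.
Jul 23, 2036 is a listed holiday; the next business day is Jul 24, 2036 (Thursday).
Counting 3 further business days from Jul 24, 2036 reaches Jul 29, 2036.
Since Jul 29, 2036 is a Tuesday and not a holiday, the date is unchanged.
Deadline: Jul 29, 2036.

Jul 29, 2036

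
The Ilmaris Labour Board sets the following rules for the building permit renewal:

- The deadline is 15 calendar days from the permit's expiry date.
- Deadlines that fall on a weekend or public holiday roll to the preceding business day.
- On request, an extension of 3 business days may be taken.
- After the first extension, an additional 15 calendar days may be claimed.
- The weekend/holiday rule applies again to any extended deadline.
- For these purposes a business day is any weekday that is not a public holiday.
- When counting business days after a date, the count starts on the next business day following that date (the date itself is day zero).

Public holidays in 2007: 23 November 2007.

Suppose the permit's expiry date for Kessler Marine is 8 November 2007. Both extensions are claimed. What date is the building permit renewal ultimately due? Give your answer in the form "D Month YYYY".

15 calendar days after 8 November 2007 is 23 November 2007.
Because 23 November 2007 is a listed holiday, the deadline becomes 22 November 2007 (Thursday).
Applying the 3-business-day extension: 3 business days after 22 November 2007 is 28 November 2007.
28 November 2007 falls on a Wednesday, which is a business day, so no adjustment is needed.
Add the 15 calendar-day extension to 28 November 2007: 13 December 2007.
Since 13 December 2007 is a Thursday and not a holiday, the date is unchanged.
Deadline: 13 December 2007.

13 December 2007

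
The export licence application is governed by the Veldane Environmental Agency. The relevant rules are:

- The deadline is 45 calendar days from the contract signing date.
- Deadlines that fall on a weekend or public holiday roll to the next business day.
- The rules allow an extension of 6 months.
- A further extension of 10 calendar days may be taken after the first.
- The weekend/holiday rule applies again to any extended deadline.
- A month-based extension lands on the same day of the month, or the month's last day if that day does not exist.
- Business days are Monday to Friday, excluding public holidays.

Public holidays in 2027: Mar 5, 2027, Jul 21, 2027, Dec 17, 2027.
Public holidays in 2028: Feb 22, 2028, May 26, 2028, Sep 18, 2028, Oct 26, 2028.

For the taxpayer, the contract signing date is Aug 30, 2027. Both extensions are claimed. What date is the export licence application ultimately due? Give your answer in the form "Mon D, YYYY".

Apr 24, 2028

45 calendar days after Aug 30, 2027 is Oct 14, 2027.
Since Oct 14, 2027 is a Thursday and not a holiday, the date is unchanged.
The 6 months extension carries Oct 14, 2027 to Apr 14, 2028.
Apr 14, 2028 (Friday) is already a business day.
With the 10-day extension, Apr 14, 2028 becomes Apr 24, 2028.
Apr 24, 2028 falls on a Monday, which is a business day, so no adjustment is needed.
So the filing is due Apr 24, 2028.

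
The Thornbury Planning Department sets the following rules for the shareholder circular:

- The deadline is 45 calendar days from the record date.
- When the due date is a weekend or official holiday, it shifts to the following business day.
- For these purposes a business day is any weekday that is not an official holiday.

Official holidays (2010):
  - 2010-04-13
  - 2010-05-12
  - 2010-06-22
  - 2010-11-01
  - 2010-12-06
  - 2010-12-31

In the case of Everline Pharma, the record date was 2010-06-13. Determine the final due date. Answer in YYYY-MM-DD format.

45 calendar days after 2010-06-13 is 2010-07-28.
Since 2010-07-28 is a Wednesday and not a holiday, the date is unchanged.
Deadline: 2010-07-28.

2010-07-28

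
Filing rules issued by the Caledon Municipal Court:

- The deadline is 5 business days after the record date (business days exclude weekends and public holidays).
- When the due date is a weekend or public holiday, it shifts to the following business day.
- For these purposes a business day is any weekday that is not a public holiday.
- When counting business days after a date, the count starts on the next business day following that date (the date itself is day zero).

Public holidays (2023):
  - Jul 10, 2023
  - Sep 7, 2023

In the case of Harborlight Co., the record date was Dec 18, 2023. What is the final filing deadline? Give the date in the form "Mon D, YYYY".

Counting 5 business days after Dec 18, 2023 (skipping weekends and listed holidays) reaches Dec 25, 2023.
Dec 25, 2023 falls on a Monday, which is a business day, so no adjustment is needed.
The final due date is Dec 25, 2023.

Dec 25, 2023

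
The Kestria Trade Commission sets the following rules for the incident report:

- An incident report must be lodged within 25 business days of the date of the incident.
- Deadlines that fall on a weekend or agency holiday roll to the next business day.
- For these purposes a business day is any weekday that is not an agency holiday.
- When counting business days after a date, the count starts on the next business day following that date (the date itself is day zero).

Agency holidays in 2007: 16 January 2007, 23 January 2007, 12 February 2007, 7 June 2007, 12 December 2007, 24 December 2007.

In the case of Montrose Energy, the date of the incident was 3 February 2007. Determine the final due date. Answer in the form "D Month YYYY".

Counting 25 business days after 3 February 2007 (skipping weekends and listed holidays) reaches 12 March 2007.
12 March 2007 (Monday) is already a business day.
The final due date is 12 March 2007.

12 March 2007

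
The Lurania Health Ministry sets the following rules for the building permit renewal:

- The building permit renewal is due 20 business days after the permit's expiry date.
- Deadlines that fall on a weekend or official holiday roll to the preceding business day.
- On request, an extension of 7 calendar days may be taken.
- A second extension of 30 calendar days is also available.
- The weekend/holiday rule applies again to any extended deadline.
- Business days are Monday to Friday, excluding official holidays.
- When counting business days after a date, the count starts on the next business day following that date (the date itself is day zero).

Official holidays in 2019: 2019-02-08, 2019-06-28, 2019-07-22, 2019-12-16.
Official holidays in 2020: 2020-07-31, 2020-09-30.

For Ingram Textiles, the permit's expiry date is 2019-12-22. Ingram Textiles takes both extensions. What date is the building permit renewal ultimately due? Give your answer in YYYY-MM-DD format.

2020-02-21

Starting the day after 2019-12-22 and counting 20 business days lands on 2020-01-17.
Since 2020-01-17 is a Friday and not a holiday, the date is unchanged.
Add the 7 calendar-day extension to 2020-01-17: 2020-01-24.
2020-01-24 falls on a Friday, which is a business day, so no adjustment is needed.
Add the 30 calendar-day extension to 2020-01-24: 2020-02-23.
2020-02-23 is a Sunday; the preceding business day is 2020-02-21 (Friday).
So the filing is due 2020-02-21.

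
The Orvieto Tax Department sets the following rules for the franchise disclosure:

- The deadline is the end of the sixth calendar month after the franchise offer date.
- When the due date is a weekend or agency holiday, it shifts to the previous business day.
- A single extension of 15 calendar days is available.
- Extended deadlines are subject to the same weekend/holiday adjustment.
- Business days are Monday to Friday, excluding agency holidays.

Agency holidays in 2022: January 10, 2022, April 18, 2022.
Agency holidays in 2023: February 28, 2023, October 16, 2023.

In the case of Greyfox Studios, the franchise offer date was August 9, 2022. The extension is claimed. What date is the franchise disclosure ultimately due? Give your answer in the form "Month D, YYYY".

March 14, 2023

The sixth month after August 9, 2022 is February 2023, whose last day is February 28, 2023.
February 28, 2023 is a listed holiday; the preceding business day is February 27, 2023 (Monday).
The 15-calendar-day extension moves the deadline from February 27, 2023 to March 14, 2023.
Since March 14, 2023 is a Tuesday and not a holiday, the date is unchanged.
So the filing is due March 14, 2023.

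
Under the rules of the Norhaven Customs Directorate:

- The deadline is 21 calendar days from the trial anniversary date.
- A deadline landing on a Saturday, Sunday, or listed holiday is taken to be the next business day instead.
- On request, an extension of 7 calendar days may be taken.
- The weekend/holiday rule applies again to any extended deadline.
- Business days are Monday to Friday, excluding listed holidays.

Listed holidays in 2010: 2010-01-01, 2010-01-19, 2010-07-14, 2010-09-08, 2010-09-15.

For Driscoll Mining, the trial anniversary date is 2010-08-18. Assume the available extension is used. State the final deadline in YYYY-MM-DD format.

Trigger date 2010-08-18 + 21 calendar days = 2010-09-08.
2010-09-08 is a listed holiday; the next business day is 2010-09-09 (Thursday).
Applying the 7-calendar-day extension: 2010-09-09 + 7 days = 2010-09-16.
2010-09-16 is a Thursday and not a listed holiday, so it stands.
So the filing is due 2010-09-16.

2010-09-16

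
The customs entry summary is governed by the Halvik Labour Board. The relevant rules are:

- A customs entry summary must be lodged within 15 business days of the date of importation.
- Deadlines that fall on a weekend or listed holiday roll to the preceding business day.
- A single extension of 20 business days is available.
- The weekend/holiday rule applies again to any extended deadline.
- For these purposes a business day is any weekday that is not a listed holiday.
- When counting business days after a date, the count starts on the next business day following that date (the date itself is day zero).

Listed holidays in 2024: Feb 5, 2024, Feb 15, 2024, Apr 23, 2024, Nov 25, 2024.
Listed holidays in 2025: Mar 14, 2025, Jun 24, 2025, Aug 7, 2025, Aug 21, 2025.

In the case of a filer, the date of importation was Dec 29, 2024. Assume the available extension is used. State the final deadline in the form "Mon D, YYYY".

Feb 14, 2025

15 business days after Dec 29, 2024, excluding weekends and holidays, is Jan 17, 2025.
Jan 17, 2025 (Friday) is already a business day.
The 20-business-day extension runs from Jan 17, 2025 to Feb 14, 2025.
Feb 14, 2025 (Friday) is already a business day.
Final deadline: Feb 14, 2025.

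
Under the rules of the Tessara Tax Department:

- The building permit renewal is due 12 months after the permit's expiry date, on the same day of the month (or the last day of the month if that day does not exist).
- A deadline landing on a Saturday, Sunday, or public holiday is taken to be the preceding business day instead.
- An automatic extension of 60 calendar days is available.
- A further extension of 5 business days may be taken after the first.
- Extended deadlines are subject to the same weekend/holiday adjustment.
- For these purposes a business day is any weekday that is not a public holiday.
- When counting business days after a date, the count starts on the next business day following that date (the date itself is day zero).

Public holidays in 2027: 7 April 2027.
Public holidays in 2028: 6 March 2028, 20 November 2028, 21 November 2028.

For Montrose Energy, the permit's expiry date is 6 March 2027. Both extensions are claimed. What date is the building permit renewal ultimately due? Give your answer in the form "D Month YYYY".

9 May 2028

12 months after 6 March 2027, on the same day of the month, is 6 March 2028.
Because 6 March 2028 is a listed holiday, the deadline becomes 3 March 2028 (Friday).
With the 60-day extension, 3 March 2028 becomes 2 May 2028.
2 May 2028 falls on a Tuesday, which is a business day, so no adjustment is needed.
Counting 5 further business days from 2 May 2028 reaches 9 May 2028.
Since 9 May 2028 is a Tuesday and not a holiday, the date is unchanged.
The final due date is 9 May 2028.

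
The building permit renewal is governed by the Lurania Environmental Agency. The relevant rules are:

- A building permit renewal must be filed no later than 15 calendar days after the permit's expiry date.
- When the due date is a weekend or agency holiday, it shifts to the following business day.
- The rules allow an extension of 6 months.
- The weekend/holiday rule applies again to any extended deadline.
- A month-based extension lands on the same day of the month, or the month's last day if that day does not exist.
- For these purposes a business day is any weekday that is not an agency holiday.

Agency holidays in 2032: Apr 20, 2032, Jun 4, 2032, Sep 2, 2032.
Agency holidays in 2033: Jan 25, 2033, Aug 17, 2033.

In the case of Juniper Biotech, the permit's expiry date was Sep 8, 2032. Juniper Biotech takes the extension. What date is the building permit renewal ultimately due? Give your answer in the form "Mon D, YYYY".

Mar 23, 2033

Adding 15 calendar days to Sep 8, 2032 gives Sep 23, 2032.
Sep 23, 2032 falls on a Thursday, which is a business day, so no adjustment is needed.
Add 6 months to Sep 23, 2032: Mar 23, 2033.
Mar 23, 2033 (Wednesday) is already a business day.
Final deadline: Mar 23, 2033.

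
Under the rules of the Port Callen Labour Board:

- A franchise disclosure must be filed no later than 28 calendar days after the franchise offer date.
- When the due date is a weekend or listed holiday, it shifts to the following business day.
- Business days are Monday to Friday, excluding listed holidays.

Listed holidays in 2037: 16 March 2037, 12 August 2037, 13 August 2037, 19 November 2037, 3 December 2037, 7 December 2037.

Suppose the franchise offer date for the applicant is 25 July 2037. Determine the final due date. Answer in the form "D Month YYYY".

From 25 July 2037, 28 calendar days later is 22 August 2037.
22 August 2037 is a Saturday, so it moves to the next business day, 24 August 2037 (Monday).
So the filing is due 24 August 2037.

24 August 2037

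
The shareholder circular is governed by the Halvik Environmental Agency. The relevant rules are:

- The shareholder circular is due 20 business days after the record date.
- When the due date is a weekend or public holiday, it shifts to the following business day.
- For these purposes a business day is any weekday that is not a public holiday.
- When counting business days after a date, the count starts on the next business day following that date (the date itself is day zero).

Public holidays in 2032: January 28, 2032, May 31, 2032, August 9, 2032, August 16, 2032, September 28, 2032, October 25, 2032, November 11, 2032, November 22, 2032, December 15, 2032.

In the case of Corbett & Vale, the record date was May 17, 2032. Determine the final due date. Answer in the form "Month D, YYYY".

June 15, 2032

Starting the day after May 17, 2032 and counting 20 business days lands on June 15, 2032.
June 15, 2032 is a Tuesday and not a listed holiday, so it stands.
So the filing is due June 15, 2032.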